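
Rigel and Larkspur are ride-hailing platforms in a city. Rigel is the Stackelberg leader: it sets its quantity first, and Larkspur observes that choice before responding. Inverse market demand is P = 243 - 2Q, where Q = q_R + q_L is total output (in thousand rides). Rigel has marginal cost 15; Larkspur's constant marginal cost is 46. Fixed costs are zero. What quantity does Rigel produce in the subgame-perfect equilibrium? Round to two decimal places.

64.75

The follower Larkspur best-responds to any q_R: π_L = (243 - 2Q)q_L - 46q_L.
Setting the follower's marginal profit to zero, 197 - 2q_R - 4q_L = 0, i.e. q_L = (197 - 2q_R)/4.
Rigel substitutes q_L(q_R) into its own profit: π_R = q_R(243 - 2q_R - (197 - 2q_R)/2) - 15q_R = (289/2 - q_R)q_R - 15q_R.
Leader FOC: 259/2 - 2q_R = 0, so q_R = 259/4.
Then q_L = (197 - 2·(259/4))/4 = 135/8.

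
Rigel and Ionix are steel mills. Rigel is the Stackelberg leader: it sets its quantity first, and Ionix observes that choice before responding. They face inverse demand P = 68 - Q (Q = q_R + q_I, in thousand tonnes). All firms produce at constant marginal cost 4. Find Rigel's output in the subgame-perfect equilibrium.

The follower Ionix best-responds to any q_R: π_I = (68 - Q)q_I - 4q_I.
∂π_I/∂q_I = 64 - q_R - 2q_I = 0 gives the reaction function q_I = (64 - q_R)/2.
Rigel substitutes q_I(q_R) into its own profit: π_R = q_R(68 - q_R - (64 - q_R)/2) - 4q_R = (36 - (1/2)q_R)q_R - 4q_R.
Leader FOC: 32 - q_R = 0, so q_R = 32.
Then q_I = (64 - 32)/2 = 16.

32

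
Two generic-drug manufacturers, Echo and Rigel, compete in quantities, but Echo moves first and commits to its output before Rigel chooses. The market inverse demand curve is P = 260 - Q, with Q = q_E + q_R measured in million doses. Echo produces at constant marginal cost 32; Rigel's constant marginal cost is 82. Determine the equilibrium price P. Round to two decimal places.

101.50

Solve by backward induction. Given q_E, the follower Rigel maximises π_R = (260 - q_E - q_R)q_R - 82q_R.
Setting the follower's marginal profit to zero, 178 - q_E - 2q_R = 0, i.e. q_R = (178 - q_E)/2.
The leader anticipates this reaction. Substituting into P = 260 - Q gives P = 171 - (1/2)q_E, so π_E = (171 - (1/2)q_E)q_E - 32q_E.
Maximising: ∂π_E/∂q_E = 139 - q_E = 0, giving q_E = 139.
Then q_R = (178 - 139)/2 = 39/2.
Total output Q = 317/2, so price P = 260 - 317/2 = 203/2.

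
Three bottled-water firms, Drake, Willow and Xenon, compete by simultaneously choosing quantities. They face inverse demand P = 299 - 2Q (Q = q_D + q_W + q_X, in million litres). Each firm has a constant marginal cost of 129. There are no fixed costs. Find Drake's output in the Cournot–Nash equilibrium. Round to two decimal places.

Each firm earns π_i = (299 - 2Q)q_i - 129q_i.
First-order condition (treating rivals' output as given): 170 - 4q_i - 2·Σ_{j≠i} q_j = 0.
With identical firms every q_j equals q_i, so Σ_{j≠i} q_j = 2q_i and 170 = 8q_i, giving q_i = 85/4.

21.25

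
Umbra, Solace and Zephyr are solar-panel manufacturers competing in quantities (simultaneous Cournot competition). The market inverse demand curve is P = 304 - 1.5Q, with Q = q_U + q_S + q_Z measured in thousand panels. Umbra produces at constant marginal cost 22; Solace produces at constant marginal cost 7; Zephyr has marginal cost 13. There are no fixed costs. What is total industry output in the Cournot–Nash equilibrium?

Umbra's profit: π_U = (304 - 1.5Q)q_U - (22q_U). Setting ∂π_U/∂q_U = 0: 282 - 3q_U - (3/2)(q_S + q_Z) = 0.
Solace's first-order condition: 297 - 3q_S - (3/2)(q_U + q_Z) = 0.
Zephyr's profit: π_Z = (304 - 1.5Q)q_Z - (13q_Z). Setting ∂π_Z/∂q_Z = 0: 291 - 3q_Z - (3/2)(q_U + q_S) = 0.
Adding the 3 first-order conditions: 870 − 6Q = 0, so Q = 145.
Back-substituting: q_U = (282 − 435/2)/(3/2) = 43, q_S = (297 − 435/2)/(3/2) = 53, q_Z = (291 − 435/2)/(3/2) = 49.
Total output Q = 43 + 53 + 49 = 145.

145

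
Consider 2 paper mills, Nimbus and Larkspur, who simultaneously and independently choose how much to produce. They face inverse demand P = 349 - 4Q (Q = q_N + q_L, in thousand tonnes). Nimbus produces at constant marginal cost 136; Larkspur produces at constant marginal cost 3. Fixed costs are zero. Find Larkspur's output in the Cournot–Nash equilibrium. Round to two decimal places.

Nimbus's profit: π_N = (349 - 4Q)q_N - (136q_N). Setting ∂π_N/∂q_N = 0: 213 - 8q_N - 4(q_L) = 0.
Larkspur's profit: π_L = (349 - 4Q)q_L - (3q_L). Setting ∂π_L/∂q_L = 0: 346 - 8q_L - 4(q_N) = 0.
Best responses: q_N = (213 - 4q_L)/8, q_L = (346 - 4q_N)/8.
Solving the pair: q_N = 20/3, q_L = 479/12.

39.92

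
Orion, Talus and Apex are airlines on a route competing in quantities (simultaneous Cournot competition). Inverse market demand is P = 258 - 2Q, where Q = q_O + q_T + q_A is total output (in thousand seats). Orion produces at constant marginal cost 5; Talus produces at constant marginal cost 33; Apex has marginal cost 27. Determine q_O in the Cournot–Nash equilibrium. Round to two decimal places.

Orion's profit: π_O = (258 - 2Q)q_O - (5q_O). Setting ∂π_O/∂q_O = 0: 253 - 4q_O - 2(q_T + q_A) = 0.
Talus's profit: π_T = (258 - 2Q)q_T - (33q_T). Setting ∂π_T/∂q_T = 0: 225 - 4q_T - 2(q_O + q_A) = 0.
Apex's first-order condition: 231 - 4q_A - 2(q_O + q_T) = 0.
Summing all 3 equations gives 709 − 8Q = 0, hence Q = 709/8.
Back-substituting: q_O = (253 − 709/4)/2 = 303/8, q_T = (225 − 709/4)/2 = 191/8, q_A = (231 − 709/4)/2 = 215/8.

37.88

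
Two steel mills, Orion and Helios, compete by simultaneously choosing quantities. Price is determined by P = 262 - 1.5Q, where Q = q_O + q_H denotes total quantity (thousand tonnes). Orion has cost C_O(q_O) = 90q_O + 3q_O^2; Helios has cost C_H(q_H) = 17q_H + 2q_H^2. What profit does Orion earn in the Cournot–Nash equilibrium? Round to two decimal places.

853.20

Orion's profit: π_O = (262 - 1.5Q)q_O - (90q_O + 3q_O²). Setting ∂π_O/∂q_O = 0: 172 - 9q_O - (3/2)(q_H) = 0.
Helios's profit: π_H = (262 - 1.5Q)q_H - (17q_H + 2q_H²). Setting ∂π_H/∂q_H = 0: 245 - 7q_H - (3/2)(q_O) = 0.
Best responses: q_O = (172 - (3/2)q_H)/9, q_H = (245 - (3/2)q_O)/7.
Solving the pair: q_O = 13.7695, q_H = 32.0494.
Price P = 262 - (3/2)·45.8189 = 193.2716.
Orion's profit: 193.2716·13.7695 - 90·13.7695 - 3·13.7695² = 853.2020.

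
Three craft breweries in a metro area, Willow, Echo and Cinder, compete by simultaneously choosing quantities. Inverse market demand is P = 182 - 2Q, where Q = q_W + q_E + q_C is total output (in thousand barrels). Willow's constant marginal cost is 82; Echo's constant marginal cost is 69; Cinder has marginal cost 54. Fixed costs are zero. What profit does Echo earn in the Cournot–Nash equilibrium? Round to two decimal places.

Willow's profit: π_W = (182 - 2Q)q_W - (82q_W). Setting ∂π_W/∂q_W = 0: 100 - 4q_W - 2(q_E + q_C) = 0.
Echo's profit: π_E = (182 - 2Q)q_E - (69q_E). Setting ∂π_E/∂q_E = 0: 113 - 4q_E - 2(q_W + q_C) = 0.
Cinder's profit: π_C = (182 - 2Q)q_C - (54q_C). Setting ∂π_C/∂q_C = 0: 128 - 4q_C - 2(q_W + q_E) = 0.
Summing all 3 equations gives 341 − 8Q = 0, hence Q = 341/8.
Back-substituting: q_W = (100 − 341/4)/2 = 59/8, q_E = (113 − 341/4)/2 = 111/8, q_C = (128 − 341/4)/2 = 171/8.
Price P = 182 - 2·(341/8) = 387/4.
Echo's profit: (387/4 - 69)·(111/8) = 385.0313.

385.03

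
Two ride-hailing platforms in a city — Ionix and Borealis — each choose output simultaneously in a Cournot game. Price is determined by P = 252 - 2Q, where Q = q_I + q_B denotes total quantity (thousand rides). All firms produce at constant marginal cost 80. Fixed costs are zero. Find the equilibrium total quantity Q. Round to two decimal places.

A representative firm's profit is π_i = q_i(252 - 2Q) - 80q_i.
First-order condition (treating rivals' output as given): 172 - 4q_i - 2q_j = 0.
With identical firms every q_j equals q_i, so q_j = q_i and 172 = 6q_i, giving q_i = 86/3.
Total output Q = 86/3 + 86/3 = 172/3.

57.33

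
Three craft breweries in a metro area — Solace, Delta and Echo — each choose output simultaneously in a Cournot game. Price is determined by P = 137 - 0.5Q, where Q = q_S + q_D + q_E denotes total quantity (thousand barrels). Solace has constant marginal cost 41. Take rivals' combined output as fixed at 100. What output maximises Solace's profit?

With rivals' combined output fixed at 100, Solace's profit is π_S = (137 - (1/2)·100 - (1/2)q_S)q_S - (41q_S) = (87 - (1/2)q_S)q_S - (41q_S).
∂π_S/∂q_S = 46 - q_S = 0, so q_S = 46.

46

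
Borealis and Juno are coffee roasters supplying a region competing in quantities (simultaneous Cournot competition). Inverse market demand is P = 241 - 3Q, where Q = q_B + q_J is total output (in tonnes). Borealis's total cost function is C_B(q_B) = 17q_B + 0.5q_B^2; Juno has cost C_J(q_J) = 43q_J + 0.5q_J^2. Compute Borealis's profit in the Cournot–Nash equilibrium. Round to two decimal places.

2075.23

Borealis's profit: π_B = (241 - 3Q)q_B - (17q_B + (1/2)q_B²). Setting ∂π_B/∂q_B = 0: 224 - 7q_B - 3(q_J) = 0.
Juno's first-order condition: 198 - 7q_J - 3(q_B) = 0.
So q_B = (224 - 3q_J)/7 and q_J = (198 - 3q_B)/7.
Solving the pair: q_B = 487/20, q_J = 357/20.
Price P = 241 - 3·(211/5) = 572/5.
Borealis's profit: (572/5)·(487/20) - 17·(487/20) - (1/2)(487/20)² = 2075.2288.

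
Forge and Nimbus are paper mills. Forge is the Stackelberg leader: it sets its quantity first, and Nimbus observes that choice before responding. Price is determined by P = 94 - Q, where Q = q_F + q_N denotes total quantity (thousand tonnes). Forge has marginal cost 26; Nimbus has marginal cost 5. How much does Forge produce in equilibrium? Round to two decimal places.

The follower Nimbus best-responds to any q_F: π_N = (94 - Q)q_N - 5q_N.
Setting the follower's marginal profit to zero, 89 - q_F - 2q_N = 0, i.e. q_N = (89 - q_F)/2.
The leader anticipates this reaction. Substituting into P = 94 - Q gives P = 99/2 - (1/2)q_F, so π_F = (99/2 - (1/2)q_F)q_F - 26q_F.
Maximising: ∂π_F/∂q_F = 47/2 - q_F = 0, giving q_F = 47/2.
Then q_N = (89 - 47/2)/2 = 131/4.

23.50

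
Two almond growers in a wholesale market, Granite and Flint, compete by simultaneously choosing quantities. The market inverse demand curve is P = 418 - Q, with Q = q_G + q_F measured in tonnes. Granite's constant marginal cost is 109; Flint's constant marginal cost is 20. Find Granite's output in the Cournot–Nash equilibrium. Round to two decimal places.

Granite's profit: π_G = (418 - Q)q_G - (109q_G). Setting ∂π_G/∂q_G = 0: 309 - 2q_G - (q_F) = 0.
Flint's first-order condition: 398 - 2q_F - (q_G) = 0.
Rearranging gives the reaction functions q_G = (309 - q_F)/2 and q_F = (398 - q_G)/2.
Substituting one into the other gives q_G = 220/3 and q_F = 487/3.

73.33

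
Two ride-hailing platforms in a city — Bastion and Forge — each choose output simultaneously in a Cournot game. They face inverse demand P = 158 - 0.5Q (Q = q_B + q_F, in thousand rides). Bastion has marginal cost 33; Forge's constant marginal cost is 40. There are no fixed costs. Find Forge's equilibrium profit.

2738

Bastion's profit: π_B = (158 - 0.5Q)q_B - (33q_B). Setting ∂π_B/∂q_B = 0: 125 - q_B - (1/2)(q_F) = 0.
Forge's profit: π_F = (158 - 0.5Q)q_F - (40q_F). Setting ∂π_F/∂q_F = 0: 118 - q_F - (1/2)(q_B) = 0.
Best responses: q_B = (125 - (1/2)q_F), q_F = (118 - (1/2)q_B).
Substituting one into the other gives q_B = 88 and q_F = 74.
Price P = 158 - (1/2)·162 = 77.
Forge's profit: (77 - 40)·74 = 2738.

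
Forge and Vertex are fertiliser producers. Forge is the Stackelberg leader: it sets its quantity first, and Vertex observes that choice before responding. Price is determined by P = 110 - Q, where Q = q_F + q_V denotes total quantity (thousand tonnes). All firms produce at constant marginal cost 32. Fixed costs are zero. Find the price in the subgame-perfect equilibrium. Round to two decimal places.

The follower Vertex best-responds to any q_F: π_V = (110 - Q)q_V - 32q_V.
Setting the follower's marginal profit to zero, 78 - q_F - 2q_V = 0, i.e. q_V = (78 - q_F)/2.
Forge substitutes q_V(q_F) into its own profit: π_F = q_F(110 - q_F - (78 - q_F)/2) - 32q_F = (71 - (1/2)q_F)q_F - 32q_F.
Leader FOC: 39 - q_F = 0, so q_F = 39.
Then q_V = (78 - 39)/2 = 39/2.
Total output Q = 117/2, so price P = 110 - 117/2 = 103/2.

51.50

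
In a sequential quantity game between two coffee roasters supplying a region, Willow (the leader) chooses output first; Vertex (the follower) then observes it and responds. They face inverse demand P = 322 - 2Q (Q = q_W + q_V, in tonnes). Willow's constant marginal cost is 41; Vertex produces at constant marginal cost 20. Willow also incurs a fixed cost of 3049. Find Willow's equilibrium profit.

The follower Vertex best-responds to any q_W: π_V = (322 - 2Q)q_V - 20q_V.
∂π_V/∂q_V = 302 - 2q_W - 4q_V = 0 gives the reaction function q_V = (302 - 2q_W)/4.
The leader anticipates this reaction. Substituting into P = 322 - 2Q gives P = 171 - q_W, so π_W = (171 - q_W)q_W - 41q_W.
The leader's first-order condition 130 - 2q_W = 0 yields q_W = 65.
Then q_V = (302 - 2·65)/4 = 43.
Price P = 322 - 2·108 = 106.
Willow's profit: (106 - 41)·65 - 3049 = 1176.

1176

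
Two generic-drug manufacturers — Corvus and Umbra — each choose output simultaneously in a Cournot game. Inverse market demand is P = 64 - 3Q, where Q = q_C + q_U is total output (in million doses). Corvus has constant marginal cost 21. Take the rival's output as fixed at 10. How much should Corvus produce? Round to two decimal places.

With the rival's output fixed at 10, Corvus's profit is π_C = (64 - 3·10 - 3q_C)q_C - (21q_C) = (34 - 3q_C)q_C - (21q_C).
∂π_C/∂q_C = 13 - 6q_C = 0, so q_C = 13/6.

2.17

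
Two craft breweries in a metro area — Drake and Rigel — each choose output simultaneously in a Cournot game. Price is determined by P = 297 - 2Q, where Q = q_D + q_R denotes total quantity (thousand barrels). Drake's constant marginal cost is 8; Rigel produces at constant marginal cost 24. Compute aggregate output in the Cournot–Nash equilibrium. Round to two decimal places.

Drake's profit: π_D = (297 - 2Q)q_D - (8q_D). Setting ∂π_D/∂q_D = 0: 289 - 4q_D - 2(q_R) = 0.
Rigel's profit: π_R = (297 - 2Q)q_R - (24q_R). Setting ∂π_R/∂q_R = 0: 273 - 4q_R - 2(q_D) = 0.
So q_D = (289 - 2q_R)/4 and q_R = (273 - 2q_D)/4.
Substituting one into the other gives q_D = 305/6 and q_R = 257/6.
Total output Q = 305/6 + 257/6 = 281/3.

93.67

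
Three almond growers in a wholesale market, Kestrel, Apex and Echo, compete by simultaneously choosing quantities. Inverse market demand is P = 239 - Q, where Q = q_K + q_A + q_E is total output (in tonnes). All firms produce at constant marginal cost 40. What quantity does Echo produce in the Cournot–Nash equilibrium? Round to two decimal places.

49.75

Each firm earns π_i = (239 - Q)q_i - 40q_i.
First-order condition (treating rivals' output as given): 199 - 2q_i - Σ_{j≠i} q_j = 0.
With identical firms every q_j equals q_i, so Σ_{j≠i} q_j = 2q_i and 199 = 4q_i, giving q_i = 199/4.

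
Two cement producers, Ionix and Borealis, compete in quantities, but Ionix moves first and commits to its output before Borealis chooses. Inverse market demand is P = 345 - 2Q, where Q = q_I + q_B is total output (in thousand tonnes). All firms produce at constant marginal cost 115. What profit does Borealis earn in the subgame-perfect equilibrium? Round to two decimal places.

Solve by backward induction. Given q_I, the follower Borealis maximises π_B = (345 - 2q_I - 2q_B)q_B - 115q_B.
∂π_B/∂q_B = 230 - 2q_I - 4q_B = 0 gives the reaction function q_B = (230 - 2q_I)/4.
Ionix substitutes q_B(q_I) into its own profit: π_I = q_I(345 - 2q_I - (230 - 2q_I)/2) - 115q_I = (230 - q_I)q_I - 115q_I.
Maximising: ∂π_I/∂q_I = 115 - 2q_I = 0, giving q_I = 115/2.
Then q_B = (230 - 2·(115/2))/4 = 115/4.
Price P = 345 - 2·(345/4) = 345/2.
Borealis's profit: (345/2 - 115)·(115/4) = 1653.1250.

1653.13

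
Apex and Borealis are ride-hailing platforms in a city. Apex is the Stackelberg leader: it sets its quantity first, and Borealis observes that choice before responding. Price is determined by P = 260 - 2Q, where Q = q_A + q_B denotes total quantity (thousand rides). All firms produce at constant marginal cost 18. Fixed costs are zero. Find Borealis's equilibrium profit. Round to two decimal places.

1830.13

Solve by backward induction. Given q_A, the follower Borealis maximises π_B = (260 - 2q_A - 2q_B)q_B - 18q_B.
Setting the follower's marginal profit to zero, 242 - 2q_A - 4q_B = 0, i.e. q_B = (242 - 2q_A)/4.
Apex substitutes q_B(q_A) into its own profit: π_A = q_A(260 - 2q_A - (242 - 2q_A)/2) - 18q_A = (139 - q_A)q_A - 18q_A.
Leader FOC: 121 - 2q_A = 0, so q_A = 121/2.
Then q_B = (242 - 2·(121/2))/4 = 121/4.
Price P = 260 - 2·(363/4) = 157/2.
Borealis's profit: (157/2 - 18)·(121/4) = 1830.1250.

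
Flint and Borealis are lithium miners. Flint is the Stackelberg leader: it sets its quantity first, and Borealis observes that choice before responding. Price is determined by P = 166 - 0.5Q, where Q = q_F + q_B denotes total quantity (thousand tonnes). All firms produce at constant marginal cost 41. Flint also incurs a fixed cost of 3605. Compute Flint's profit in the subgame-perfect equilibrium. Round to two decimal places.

301.25

Solve by backward induction. Given q_F, the follower Borealis maximises π_B = (166 - (1/2)q_F - (1/2)q_B)q_B - 41q_B.
Follower FOC: 125 - (1/2)q_F - q_B = 0, so q_B(q_F) = (125 - (1/2)q_F).
The leader anticipates this reaction. Substituting into P = 166 - 0.5Q gives P = 207/2 - (1/4)q_F, so π_F = (207/2 - (1/4)q_F)q_F - 41q_F.
Maximising: ∂π_F/∂q_F = 125/2 - (1/2)q_F = 0, giving q_F = 125.
Then q_B = (125 - (1/2)·125) = 125/2.
Price P = 166 - (1/2)·(375/2) = 289/4.
Flint's profit: (289/4 - 41)·125 - 3605 = 1205/4.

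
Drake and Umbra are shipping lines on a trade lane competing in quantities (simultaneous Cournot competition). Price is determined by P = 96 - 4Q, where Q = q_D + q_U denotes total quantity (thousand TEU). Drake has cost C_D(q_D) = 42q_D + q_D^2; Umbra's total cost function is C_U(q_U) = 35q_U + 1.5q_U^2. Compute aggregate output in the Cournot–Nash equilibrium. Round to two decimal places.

Drake's profit: π_D = (96 - 4Q)q_D - (42q_D + q_D²). Setting ∂π_D/∂q_D = 0: 54 - 10q_D - 4(q_U) = 0.
Umbra's first-order condition: 61 - 11q_U - 4(q_D) = 0.
Rearranging gives the reaction functions q_D = (54 - 4q_U)/10 and q_U = (61 - 4q_D)/11.
Solving the pair: q_D = 175/47, q_U = 197/47.
Total output Q = 175/47 + 197/47 = 372/47.

7.91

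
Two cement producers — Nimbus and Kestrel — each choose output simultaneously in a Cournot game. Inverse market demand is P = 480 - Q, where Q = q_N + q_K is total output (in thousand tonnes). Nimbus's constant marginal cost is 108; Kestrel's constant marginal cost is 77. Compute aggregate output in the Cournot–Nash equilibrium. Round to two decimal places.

Nimbus's profit: π_N = (480 - Q)q_N - (108q_N). Setting ∂π_N/∂q_N = 0: 372 - 2q_N - (q_K) = 0.
Kestrel's first-order condition: 403 - 2q_K - (q_N) = 0.
Best responses: q_N = (372 - q_K)/2, q_K = (403 - q_N)/2.
Solving the pair: q_N = 341/3, q_K = 434/3.
Total output Q = 341/3 + 434/3 = 775/3.

258.33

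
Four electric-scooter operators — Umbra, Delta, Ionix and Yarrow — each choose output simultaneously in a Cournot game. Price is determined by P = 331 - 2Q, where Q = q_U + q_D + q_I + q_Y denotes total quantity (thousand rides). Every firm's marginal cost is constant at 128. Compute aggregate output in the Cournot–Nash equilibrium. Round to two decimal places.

A representative firm's profit is π_i = q_i(331 - 2Q) - 128q_i.
First-order condition (treating rivals' output as given): 203 - 4q_i - 2·Σ_{j≠i} q_j = 0.
With identical firms every q_j equals q_i, so Σ_{j≠i} q_j = 3q_i and 203 = 10q_i, giving q_i = 203/10.
Total output Q = 203/10 + 203/10 + 203/10 + 203/10 = 406/5.

81.20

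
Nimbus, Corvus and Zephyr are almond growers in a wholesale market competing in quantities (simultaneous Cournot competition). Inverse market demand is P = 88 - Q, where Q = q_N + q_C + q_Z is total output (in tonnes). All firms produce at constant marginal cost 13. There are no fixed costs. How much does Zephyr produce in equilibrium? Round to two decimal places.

A representative firm's profit is π_i = q_i(88 - Q) - 13q_i.
Setting ∂π_i/∂q_i = 0 with rivals' quantities fixed: 75 - 2q_i - Σ_{j≠i} q_j = 0.
By symmetry each firm produces the same amount; substituting Σ_{j≠i} q_j = 2q_i yields q_i = 75/4.

18.75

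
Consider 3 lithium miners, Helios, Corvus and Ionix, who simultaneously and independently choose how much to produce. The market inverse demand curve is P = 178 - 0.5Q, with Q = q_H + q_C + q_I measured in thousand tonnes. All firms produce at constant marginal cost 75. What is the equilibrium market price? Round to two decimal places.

100.75

A representative firm's profit is π_i = q_i(178 - 0.5Q) - 75q_i.
First-order condition (treating rivals' output as given): 103 - q_i - (1/2)·Σ_{j≠i} q_j = 0.
With identical firms every q_j equals q_i, so Σ_{j≠i} q_j = 2q_i and 103 = 2q_i, giving q_i = 103/2.
Total output Q = 309/2, so price P = 178 - (1/2)·(309/2) = 403/4.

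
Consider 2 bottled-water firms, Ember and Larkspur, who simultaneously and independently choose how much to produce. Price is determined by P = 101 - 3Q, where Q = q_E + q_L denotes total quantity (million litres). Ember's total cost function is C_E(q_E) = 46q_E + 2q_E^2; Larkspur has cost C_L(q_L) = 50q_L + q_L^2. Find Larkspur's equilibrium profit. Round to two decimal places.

Ember's profit: π_E = (101 - 3Q)q_E - (46q_E + 2q_E²). Setting ∂π_E/∂q_E = 0: 55 - 10q_E - 3(q_L) = 0.
Larkspur's first-order condition: 51 - 8q_L - 3(q_E) = 0.
Best responses: q_E = (55 - 3q_L)/10, q_L = (51 - 3q_E)/8.
Solving the pair: q_E = 287/71, q_L = 345/71.
Price P = 101 - 3·(632/71) = 74.2958.
Larkspur's profit: 74.2958·(345/71) - 50·(345/71) - (345/71)² = 94.4455.

94.45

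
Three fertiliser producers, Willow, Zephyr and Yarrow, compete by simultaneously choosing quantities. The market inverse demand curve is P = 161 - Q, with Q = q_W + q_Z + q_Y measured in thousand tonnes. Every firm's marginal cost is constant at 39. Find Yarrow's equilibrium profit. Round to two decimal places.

930.25

Each firm earns π_i = (161 - Q)q_i - 39q_i.
Setting ∂π_i/∂q_i = 0 with rivals' quantities fixed: 122 - 2q_i - Σ_{j≠i} q_j = 0.
With identical firms every q_j equals q_i, so Σ_{j≠i} q_j = 2q_i and 122 = 4q_i, giving q_i = 61/2.
Price P = 161 - 183/2 = 139/2.
Yarrow's profit: (139/2 - 39)·(61/2) = 930.2500.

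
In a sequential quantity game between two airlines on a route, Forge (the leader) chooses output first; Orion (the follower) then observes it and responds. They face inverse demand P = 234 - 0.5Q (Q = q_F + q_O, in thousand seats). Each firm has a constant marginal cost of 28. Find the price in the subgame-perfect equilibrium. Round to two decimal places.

79.50

The follower Orion best-responds to any q_F: π_O = (234 - 0.5Q)q_O - 28q_O.
Follower FOC: 206 - (1/2)q_F - q_O = 0, so q_O(q_F) = (206 - (1/2)q_F).
The leader anticipates this reaction. Substituting into P = 234 - 0.5Q gives P = 131 - (1/4)q_F, so π_F = (131 - (1/4)q_F)q_F - 28q_F.
Maximising: ∂π_F/∂q_F = 103 - (1/2)q_F = 0, giving q_F = 206.
Then q_O = (206 - (1/2)·206) = 103.
Total output Q = 309, so price P = 234 - (1/2)·309 = 159/2.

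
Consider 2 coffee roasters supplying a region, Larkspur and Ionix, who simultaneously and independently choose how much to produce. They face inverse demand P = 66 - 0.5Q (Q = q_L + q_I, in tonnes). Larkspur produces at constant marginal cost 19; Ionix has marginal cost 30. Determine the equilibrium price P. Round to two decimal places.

38.33

Larkspur's profit: π_L = (66 - 0.5Q)q_L - (19q_L). Setting ∂π_L/∂q_L = 0: 47 - q_L - (1/2)(q_I) = 0.
Ionix's first-order condition: 36 - q_I - (1/2)(q_L) = 0.
So q_L = (47 - (1/2)q_I) and q_I = (36 - (1/2)q_L).
Substituting one into the other gives q_L = 116/3 and q_I = 50/3.
Total output Q = 166/3, so price P = 66 - (1/2)·(166/3) = 115/3.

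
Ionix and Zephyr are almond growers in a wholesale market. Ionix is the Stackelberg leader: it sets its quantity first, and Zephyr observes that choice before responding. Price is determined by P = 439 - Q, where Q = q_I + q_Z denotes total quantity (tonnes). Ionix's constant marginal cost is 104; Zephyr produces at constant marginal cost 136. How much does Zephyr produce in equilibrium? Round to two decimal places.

Solve by backward induction. Given q_I, the follower Zephyr maximises π_Z = (439 - q_I - q_Z)q_Z - 136q_Z.
∂π_Z/∂q_Z = 303 - q_I - 2q_Z = 0 gives the reaction function q_Z = (303 - q_I)/2.
The leader anticipates this reaction. Substituting into P = 439 - Q gives P = 575/2 - (1/2)q_I, so π_I = (575/2 - (1/2)q_I)q_I - 104q_I.
The leader's first-order condition 367/2 - q_I = 0 yields q_I = 367/2.
Then q_Z = (303 - 367/2)/2 = 239/4.

59.75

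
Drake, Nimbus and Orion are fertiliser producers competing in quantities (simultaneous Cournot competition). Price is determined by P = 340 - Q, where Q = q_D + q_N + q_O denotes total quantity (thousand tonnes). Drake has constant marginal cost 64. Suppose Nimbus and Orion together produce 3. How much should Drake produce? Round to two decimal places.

With rivals' combined output fixed at 3, Drake's profit is π_D = (340 - 3 - q_D)q_D - (64q_D) = (337 - q_D)q_D - (64q_D).
∂π_D/∂q_D = 273 - 2q_D = 0, so q_D = 273/2.

136.50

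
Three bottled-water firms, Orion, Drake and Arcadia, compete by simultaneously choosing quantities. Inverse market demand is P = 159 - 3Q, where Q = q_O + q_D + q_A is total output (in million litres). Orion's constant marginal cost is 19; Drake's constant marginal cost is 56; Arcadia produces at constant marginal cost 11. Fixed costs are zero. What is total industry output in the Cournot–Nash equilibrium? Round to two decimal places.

32.58

Orion's profit: π_O = (159 - 3Q)q_O - (19q_O). Setting ∂π_O/∂q_O = 0: 140 - 6q_O - 3(q_D + q_A) = 0.
Drake's profit: π_D = (159 - 3Q)q_D - (56q_D). Setting ∂π_D/∂q_D = 0: 103 - 6q_D - 3(q_O + q_A) = 0.
Arcadia's first-order condition: 148 - 6q_A - 3(q_O + q_D) = 0.
Summing all 3 equations gives 391 − 12Q = 0, hence Q = 391/12.
Back-substituting: q_O = (140 − 391/4)/3 = 169/12, q_D = (103 − 391/4)/3 = 7/4, q_A = (148 − 391/4)/3 = 67/4.
Total output Q = 169/12 + 7/4 + 67/4 = 391/12.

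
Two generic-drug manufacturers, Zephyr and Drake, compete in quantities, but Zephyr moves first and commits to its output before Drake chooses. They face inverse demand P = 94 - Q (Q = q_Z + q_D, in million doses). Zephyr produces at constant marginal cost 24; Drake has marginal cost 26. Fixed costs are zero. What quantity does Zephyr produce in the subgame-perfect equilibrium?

36

The follower Drake best-responds to any q_Z: π_D = (94 - Q)q_D - 26q_D.
Follower FOC: 68 - q_Z - 2q_D = 0, so q_D(q_Z) = (68 - q_Z)/2.
Zephyr substitutes q_D(q_Z) into its own profit: π_Z = q_Z(94 - q_Z - (68 - q_Z)/2) - 24q_Z = (60 - (1/2)q_Z)q_Z - 24q_Z.
Maximising: ∂π_Z/∂q_Z = 36 - q_Z = 0, giving q_Z = 36.
Then q_D = (68 - 36)/2 = 16.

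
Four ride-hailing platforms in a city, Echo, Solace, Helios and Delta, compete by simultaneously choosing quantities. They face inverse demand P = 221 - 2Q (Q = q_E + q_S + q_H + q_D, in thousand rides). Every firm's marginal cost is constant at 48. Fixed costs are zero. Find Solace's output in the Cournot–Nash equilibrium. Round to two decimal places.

17.30

Each firm earns π_i = (221 - 2Q)q_i - 48q_i.
First-order condition (treating rivals' output as given): 173 - 4q_i - 2·Σ_{j≠i} q_j = 0.
By symmetry each firm produces the same amount; substituting Σ_{j≠i} q_j = 3q_i yields q_i = 173/10.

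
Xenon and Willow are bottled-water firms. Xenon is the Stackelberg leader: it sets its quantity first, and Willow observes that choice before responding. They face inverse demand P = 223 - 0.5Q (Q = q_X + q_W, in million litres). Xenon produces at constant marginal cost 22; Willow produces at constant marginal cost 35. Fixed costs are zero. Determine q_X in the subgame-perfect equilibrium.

The follower Willow best-responds to any q_X: π_W = (223 - 0.5Q)q_W - 35q_W.
∂π_W/∂q_W = 188 - (1/2)q_X - q_W = 0 gives the reaction function q_W = (188 - (1/2)q_X).
Xenon substitutes q_W(q_X) into its own profit: π_X = q_X(223 - (1/2)q_X - (188 - (1/2)q_X)/2) - 22q_X = (129 - (1/4)q_X)q_X - 22q_X.
Leader FOC: 107 - (1/2)q_X = 0, so q_X = 214.
Then q_W = (188 - (1/2)·214) = 81.

214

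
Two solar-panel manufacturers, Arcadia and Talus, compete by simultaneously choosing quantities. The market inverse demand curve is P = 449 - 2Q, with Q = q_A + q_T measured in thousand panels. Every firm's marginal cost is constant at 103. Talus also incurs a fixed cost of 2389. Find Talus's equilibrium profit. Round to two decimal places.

Each firm earns π_i = (449 - 2Q)q_i - 103q_i.
Setting ∂π_i/∂q_i = 0 with rivals' quantities fixed: 346 - 4q_i - 2q_j = 0.
With identical firms every q_j equals q_i, so q_j = q_i and 346 = 6q_i, giving q_i = 173/3.
Price P = 449 - 2·(346/3) = 655/3.
Talus's profit: (655/3 - 103)·(173/3) - 2389 = 4261.8889.

4261.89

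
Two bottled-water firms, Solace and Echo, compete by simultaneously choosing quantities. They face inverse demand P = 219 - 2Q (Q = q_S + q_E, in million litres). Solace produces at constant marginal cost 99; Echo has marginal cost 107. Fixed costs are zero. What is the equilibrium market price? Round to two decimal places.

141.67

Solace's profit: π_S = (219 - 2Q)q_S - (99q_S). Setting ∂π_S/∂q_S = 0: 120 - 4q_S - 2(q_E) = 0.
Echo's profit: π_E = (219 - 2Q)q_E - (107q_E). Setting ∂π_E/∂q_E = 0: 112 - 4q_E - 2(q_S) = 0.
Best responses: q_S = (120 - 2q_E)/4, q_E = (112 - 2q_S)/4.
Solving the pair: q_S = 64/3, q_E = 52/3.
Total output Q = 116/3, so price P = 219 - 2·(116/3) = 425/3.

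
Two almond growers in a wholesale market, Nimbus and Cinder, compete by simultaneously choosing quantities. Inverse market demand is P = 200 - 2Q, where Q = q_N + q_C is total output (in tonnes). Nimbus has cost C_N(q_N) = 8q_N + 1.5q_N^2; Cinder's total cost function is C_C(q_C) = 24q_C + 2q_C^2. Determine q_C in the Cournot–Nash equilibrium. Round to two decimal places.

Nimbus's profit: π_N = (200 - 2Q)q_N - (8q_N + (3/2)q_N²). Setting ∂π_N/∂q_N = 0: 192 - 7q_N - 2(q_C) = 0.
Cinder's first-order condition: 176 - 8q_C - 2(q_N) = 0.
So q_N = (192 - 2q_C)/7 and q_C = (176 - 2q_N)/8.
Solving the pair: q_N = 296/13, q_C = 212/13.

16.31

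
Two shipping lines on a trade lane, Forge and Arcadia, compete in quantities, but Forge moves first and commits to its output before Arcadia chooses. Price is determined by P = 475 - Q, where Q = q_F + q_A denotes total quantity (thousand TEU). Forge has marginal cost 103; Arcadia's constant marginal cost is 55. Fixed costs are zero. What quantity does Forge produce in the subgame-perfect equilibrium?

The follower Arcadia best-responds to any q_F: π_A = (475 - Q)q_A - 55q_A.
Follower FOC: 420 - q_F - 2q_A = 0, so q_A(q_F) = (420 - q_F)/2.
Forge substitutes q_A(q_F) into its own profit: π_F = q_F(475 - q_F - (420 - q_F)/2) - 103q_F = (265 - (1/2)q_F)q_F - 103q_F.
Leader FOC: 162 - q_F = 0, so q_F = 162.
Then q_A = (420 - 162)/2 = 129.

162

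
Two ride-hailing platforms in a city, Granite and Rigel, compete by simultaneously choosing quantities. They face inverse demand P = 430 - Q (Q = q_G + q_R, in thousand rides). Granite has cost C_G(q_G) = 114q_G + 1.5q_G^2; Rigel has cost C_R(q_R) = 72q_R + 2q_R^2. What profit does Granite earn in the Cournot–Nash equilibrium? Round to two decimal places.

Granite's profit: π_G = (430 - Q)q_G - (114q_G + (3/2)q_G²). Setting ∂π_G/∂q_G = 0: 316 - 5q_G - (q_R) = 0.
Rigel's first-order condition: 358 - 6q_R - (q_G) = 0.
Rearranging gives the reaction functions q_G = (316 - q_R)/5 and q_R = (358 - q_G)/6.
Substituting one into the other gives q_G = 1538/29 and q_R = 1474/29.
Price P = 430 - 103.8621 = 326.1379.
Granite's profit: 326.1379·(1538/29) - 114·(1538/29) - (3/2)(1538/29)² = 7031.6409.

7031.64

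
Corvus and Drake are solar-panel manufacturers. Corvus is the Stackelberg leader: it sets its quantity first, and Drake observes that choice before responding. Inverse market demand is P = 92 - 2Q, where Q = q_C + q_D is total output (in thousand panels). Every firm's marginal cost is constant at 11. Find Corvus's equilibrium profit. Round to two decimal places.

410.06

Solve by backward induction. Given q_C, the follower Drake maximises π_D = (92 - 2q_C - 2q_D)q_D - 11q_D.
Follower FOC: 81 - 2q_C - 4q_D = 0, so q_D(q_C) = (81 - 2q_C)/4.
The leader anticipates this reaction. Substituting into P = 92 - 2Q gives P = 103/2 - q_C, so π_C = (103/2 - q_C)q_C - 11q_C.
The leader's first-order condition 81/2 - 2q_C = 0 yields q_C = 81/4.
Then q_D = (81 - 2·(81/4))/4 = 81/8.
Price P = 92 - 2·(243/8) = 125/4.
Corvus's profit: (125/4 - 11)·(81/4) = 410.0625.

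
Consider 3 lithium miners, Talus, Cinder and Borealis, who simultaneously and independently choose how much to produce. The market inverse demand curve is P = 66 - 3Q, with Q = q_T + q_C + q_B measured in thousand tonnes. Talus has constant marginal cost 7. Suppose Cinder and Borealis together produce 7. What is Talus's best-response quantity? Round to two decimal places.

6.33

With rivals' combined output fixed at 7, Talus's profit is π_T = (66 - 3·7 - 3q_T)q_T - (7q_T) = (45 - 3q_T)q_T - (7q_T).
∂π_T/∂q_T = 38 - 6q_T = 0, so q_T = 19/3.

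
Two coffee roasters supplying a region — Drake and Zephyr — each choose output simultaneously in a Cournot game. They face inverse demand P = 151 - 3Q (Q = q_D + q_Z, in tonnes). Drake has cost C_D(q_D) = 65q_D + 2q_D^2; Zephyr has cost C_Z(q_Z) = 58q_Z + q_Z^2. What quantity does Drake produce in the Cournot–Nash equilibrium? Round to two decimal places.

5.76

Drake's profit: π_D = (151 - 3Q)q_D - (65q_D + 2q_D²). Setting ∂π_D/∂q_D = 0: 86 - 10q_D - 3(q_Z) = 0.
Zephyr's first-order condition: 93 - 8q_Z - 3(q_D) = 0.
Rearranging gives the reaction functions q_D = (86 - 3q_Z)/10 and q_Z = (93 - 3q_D)/8.
Solving the pair: q_D = 409/71, q_Z = 672/71.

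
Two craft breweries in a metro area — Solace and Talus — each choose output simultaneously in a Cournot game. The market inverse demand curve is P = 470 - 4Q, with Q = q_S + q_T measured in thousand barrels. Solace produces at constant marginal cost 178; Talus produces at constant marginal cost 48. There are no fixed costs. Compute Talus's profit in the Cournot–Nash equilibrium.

Solace's profit: π_S = (470 - 4Q)q_S - (178q_S). Setting ∂π_S/∂q_S = 0: 292 - 8q_S - 4(q_T) = 0.
Talus's first-order condition: 422 - 8q_T - 4(q_S) = 0.
So q_S = (292 - 4q_T)/8 and q_T = (422 - 4q_S)/8.
Substituting one into the other gives q_S = 27/2 and q_T = 46.
Price P = 470 - 4·(119/2) = 232.
Talus's profit: (232 - 48)·46 = 8464.

8464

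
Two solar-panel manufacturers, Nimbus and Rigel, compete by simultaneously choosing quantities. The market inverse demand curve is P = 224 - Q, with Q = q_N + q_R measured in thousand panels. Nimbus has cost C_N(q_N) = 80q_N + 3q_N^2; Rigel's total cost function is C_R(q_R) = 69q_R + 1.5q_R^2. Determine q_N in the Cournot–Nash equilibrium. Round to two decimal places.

14.49

Nimbus's profit: π_N = (224 - Q)q_N - (80q_N + 3q_N²). Setting ∂π_N/∂q_N = 0: 144 - 8q_N - (q_R) = 0.
Rigel's first-order condition: 155 - 5q_R - (q_N) = 0.
Best responses: q_N = (144 - q_R)/8, q_R = (155 - q_N)/5.
Solving the pair: q_N = 565/39, q_R = 1096/39.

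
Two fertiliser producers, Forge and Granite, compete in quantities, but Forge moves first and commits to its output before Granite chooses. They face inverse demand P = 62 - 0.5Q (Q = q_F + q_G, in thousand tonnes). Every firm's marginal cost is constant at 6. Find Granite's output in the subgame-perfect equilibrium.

Solve by backward induction. Given q_F, the follower Granite maximises π_G = (62 - (1/2)q_F - (1/2)q_G)q_G - 6q_G.
Follower FOC: 56 - (1/2)q_F - q_G = 0, so q_G(q_F) = (56 - (1/2)q_F).
Forge substitutes q_G(q_F) into its own profit: π_F = q_F(62 - (1/2)q_F - (56 - (1/2)q_F)/2) - 6q_F = (34 - (1/4)q_F)q_F - 6q_F.
The leader's first-order condition 28 - (1/2)q_F = 0 yields q_F = 56.
Then q_G = (56 - (1/2)·56) = 28.

28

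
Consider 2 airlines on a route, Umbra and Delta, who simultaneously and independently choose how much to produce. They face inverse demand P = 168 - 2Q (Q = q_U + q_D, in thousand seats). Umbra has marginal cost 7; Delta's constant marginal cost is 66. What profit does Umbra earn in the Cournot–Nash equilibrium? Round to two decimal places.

2688.89

Umbra's profit: π_U = (168 - 2Q)q_U - (7q_U). Setting ∂π_U/∂q_U = 0: 161 - 4q_U - 2(q_D) = 0.
Delta's first-order condition: 102 - 4q_D - 2(q_U) = 0.
Best responses: q_U = (161 - 2q_D)/4, q_D = (102 - 2q_U)/4.
Substituting one into the other gives q_U = 110/3 and q_D = 43/6.
Price P = 168 - 2·(263/6) = 241/3.
Umbra's profit: (241/3 - 7)·(110/3) = 2688.8889.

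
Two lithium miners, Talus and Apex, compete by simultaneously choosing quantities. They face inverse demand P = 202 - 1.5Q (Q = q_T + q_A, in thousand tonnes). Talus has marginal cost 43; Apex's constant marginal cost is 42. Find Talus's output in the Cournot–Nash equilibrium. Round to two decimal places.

Talus's profit: π_T = (202 - 1.5Q)q_T - (43q_T). Setting ∂π_T/∂q_T = 0: 159 - 3q_T - (3/2)(q_A) = 0.
Apex's first-order condition: 160 - 3q_A - (3/2)(q_T) = 0.
Best responses: q_T = (159 - (3/2)q_A)/3, q_A = (160 - (3/2)q_T)/3.
Solving the pair: q_T = 316/9, q_A = 322/9.

35.11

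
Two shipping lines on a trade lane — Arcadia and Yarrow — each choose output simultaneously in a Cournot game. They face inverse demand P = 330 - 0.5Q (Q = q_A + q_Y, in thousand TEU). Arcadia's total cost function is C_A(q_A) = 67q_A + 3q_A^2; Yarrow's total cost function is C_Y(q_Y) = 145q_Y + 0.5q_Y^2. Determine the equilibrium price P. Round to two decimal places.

271.93

Arcadia's profit: π_A = (330 - 0.5Q)q_A - (67q_A + 3q_A²). Setting ∂π_A/∂q_A = 0: 263 - 7q_A - (1/2)(q_Y) = 0.
Yarrow's first-order condition: 185 - 2q_Y - (1/2)(q_A) = 0.
Best responses: q_A = (263 - (1/2)q_Y)/7, q_Y = (185 - (1/2)q_A)/2.
Substituting one into the other gives q_A = 1734/55 and q_Y = 84.6182.
Total output Q = 116.1455, so price P = 330 - (1/2)·116.1455 = 271.9273.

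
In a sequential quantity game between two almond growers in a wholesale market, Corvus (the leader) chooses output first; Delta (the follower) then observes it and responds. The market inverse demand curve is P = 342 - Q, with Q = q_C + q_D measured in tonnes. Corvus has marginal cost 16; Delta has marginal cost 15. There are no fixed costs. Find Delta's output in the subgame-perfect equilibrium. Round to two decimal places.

82.25

The follower Delta best-responds to any q_C: π_D = (342 - Q)q_D - 15q_D.
∂π_D/∂q_D = 327 - q_C - 2q_D = 0 gives the reaction function q_D = (327 - q_C)/2.
Corvus substitutes q_D(q_C) into its own profit: π_C = q_C(342 - q_C - (327 - q_C)/2) - 16q_C = (357/2 - (1/2)q_C)q_C - 16q_C.
Maximising: ∂π_C/∂q_C = 325/2 - q_C = 0, giving q_C = 325/2.
Then q_D = (327 - 325/2)/2 = 329/4.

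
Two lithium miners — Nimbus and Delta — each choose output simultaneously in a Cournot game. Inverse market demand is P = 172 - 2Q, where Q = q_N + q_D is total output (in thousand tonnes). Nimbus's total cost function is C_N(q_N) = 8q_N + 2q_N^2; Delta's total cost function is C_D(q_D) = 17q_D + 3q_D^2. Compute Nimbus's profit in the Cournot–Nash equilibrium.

1225

Nimbus's profit: π_N = (172 - 2Q)q_N - (8q_N + 2q_N²). Setting ∂π_N/∂q_N = 0: 164 - 8q_N - 2(q_D) = 0.
Delta's profit: π_D = (172 - 2Q)q_D - (17q_D + 3q_D²). Setting ∂π_D/∂q_D = 0: 155 - 10q_D - 2(q_N) = 0.
Rearranging gives the reaction functions q_N = (164 - 2q_D)/8 and q_D = (155 - 2q_N)/10.
Substituting one into the other gives q_N = 35/2 and q_D = 12.
Price P = 172 - 2·(59/2) = 113.
Nimbus's profit: 113·(35/2) - 8·(35/2) - 2(35/2)² = 1225.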